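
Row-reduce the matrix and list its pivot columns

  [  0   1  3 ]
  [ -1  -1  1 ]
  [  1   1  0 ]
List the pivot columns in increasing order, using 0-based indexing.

0, 1, 2

R1 ↔ R2
  [ -1  -1  1 ]
  [  0   1  3 ]
  [  1   1  0 ]
R1 ← -1·R1
  [ 1  1  -1 ]
  [ 0  1   3 ]
  [ 1  1   0 ]
R3 ← R3 − R1
  [ 1  1  -1 ]
  [ 0  1   3 ]
  [ 0  0   1 ]
R2 ← R2 − 3·R3
  [ 1  1  -1 ]
  [ 0  1   0 ]
  [ 0  0   1 ]
R1 ← R1 + R3
  [ 1  1  0 ]
  [ 0  1  0 ]
  [ 0  0  1 ]
R1 ← R1 − R2
  [ 1  0  0 ]
  [ 0  1  0 ]
  [ 0  0  1 ]
Pivot columns are the columns containing a leading 1.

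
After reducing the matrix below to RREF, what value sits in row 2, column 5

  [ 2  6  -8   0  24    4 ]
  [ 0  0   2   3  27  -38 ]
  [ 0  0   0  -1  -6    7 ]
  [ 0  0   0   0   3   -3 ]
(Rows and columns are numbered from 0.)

-1

r1 -> 1/2·r1
  [ 1  3  -4   0  12    2 ]
  [ 0  0   2   3  27  -38 ]
  [ 0  0   0  -1  -6    7 ]
  [ 0  0   0   0   3   -3 ]
r2 -> 1/2·r2
  [ 1  3  -4    0    12    2 ]
  [ 0  0   1  3/2  27/2  -19 ]
  [ 0  0   0   -1    -6    7 ]
  [ 0  0   0    0     3   -3 ]
r3 -> -1·r3
  [ 1  3  -4    0    12    2 ]
  [ 0  0   1  3/2  27/2  -19 ]
  [ 0  0   0    1     6   -7 ]
  [ 0  0   0    0     3   -3 ]
r4 -> 1/3·r4
  [ 1  3  -4    0    12    2 ]
  [ 0  0   1  3/2  27/2  -19 ]
  [ 0  0   0    1     6   -7 ]
  [ 0  0   0    0     1   -1 ]
r3 -> r3 − 6·r4
  [ 1  3  -4    0    12    2 ]
  [ 0  0   1  3/2  27/2  -19 ]
  [ 0  0   0    1     0   -1 ]
  [ 0  0   0    0     1   -1 ]
r2 -> r2 − 27/2·r4
  [ 1  3  -4    0  12      2 ]
  [ 0  0   1  3/2   0  -11/2 ]
  [ 0  0   0    1   0     -1 ]
  [ 0  0   0    0   1     -1 ]
r1 -> r1 − 12·r4
  [ 1  3  -4    0  0     14 ]
  [ 0  0   1  3/2  0  -11/2 ]
  [ 0  0   0    1  0     -1 ]
  [ 0  0   0    0  1     -1 ]
r2 -> r2 − 3/2·r3
  [ 1  3  -4  0  0  14 ]
  [ 0  0   1  0  0  -4 ]
  [ 0  0   0  1  0  -1 ]
  [ 0  0   0  0  1  -1 ]
r1 -> r1 + 4·r2
  [ 1  3  0  0  0  -2 ]
  [ 0  0  1  0  0  -4 ]
  [ 0  0  0  1  0  -1 ]
  [ 0  0  0  0  1  -1 ]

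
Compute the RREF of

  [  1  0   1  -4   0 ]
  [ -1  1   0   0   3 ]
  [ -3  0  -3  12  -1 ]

ρ2 -> ρ2 + ρ1
  [  1  0   1  -4   0 ]
  [  0  1   1  -4   3 ]
  [ -3  0  -3  12  -1 ]
ρ3 -> ρ3 + 3·ρ1
  [ 1  0  1  -4   0 ]
  [ 0  1  1  -4   3 ]
  [ 0  0  0   0  -1 ]
ρ3 -> -1·ρ3
  [ 1  0  1  -4  0 ]
  [ 0  1  1  -4  3 ]
  [ 0  0  0   0  1 ]
ρ2 -> ρ2 − 3·ρ3
  [ 1  0  1  -4  0 ]
  [ 0  1  1  -4  0 ]
  [ 0  0  0   0  1 ]

[[1, 0, 1, -4, 0], [0, 1, 1, -4, 0], [0, 0, 0, 0, 1]]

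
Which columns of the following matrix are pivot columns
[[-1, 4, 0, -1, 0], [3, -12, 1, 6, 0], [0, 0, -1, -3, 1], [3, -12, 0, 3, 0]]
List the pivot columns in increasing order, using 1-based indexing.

1, 3, 5

r1 ← -1·r1
  [ 1   -4   0   1  0 ]
  [ 3  -12   1   6  0 ]
  [ 0    0  -1  -3  1 ]
  [ 3  -12   0   3  0 ]
r2 ← r2 − 3·r1
  [ 1   -4   0   1  0 ]
  [ 0    0   1   3  0 ]
  [ 0    0  -1  -3  1 ]
  [ 3  -12   0   3  0 ]
r4 ← r4 − 3·r1
  [ 1  -4   0   1  0 ]
  [ 0   0   1   3  0 ]
  [ 0   0  -1  -3  1 ]
  [ 0   0   0   0  0 ]
r3 ← r3 + r2
  [ 1  -4  0  1  0 ]
  [ 0   0  1  3  0 ]
  [ 0   0  0  0  1 ]
  [ 0   0  0  0  0 ]
Pivot columns are the columns containing a leading 1.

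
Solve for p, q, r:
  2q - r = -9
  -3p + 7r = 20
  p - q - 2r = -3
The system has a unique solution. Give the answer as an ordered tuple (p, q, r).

(5, -2, 5)

Form the augmented matrix and row-reduce:
  [  0   2  -1  |  -9 ]
  [ -3   0   7  |  20 ]
  [  1  -1  -2  |  -3 ]
Swap R1 and R2.
  [ -3   0   7  |  20 ]
  [  0   2  -1  |  -9 ]
  [  1  -1  -2  |  -3 ]
Multiply R1 by -1/3.
  [ 1   0  -7/3  |  -20/3 ]
  [ 0   2    -1  |     -9 ]
  [ 1  -1    -2  |     -3 ]
Subtract R1 from R3.
  [ 1   0  -7/3  |  -20/3 ]
  [ 0   2    -1  |     -9 ]
  [ 0  -1   1/3  |   11/3 ]
Multiply R2 by 1/2.
  [ 1   0  -7/3  |  -20/3 ]
  [ 0   1  -1/2  |   -9/2 ]
  [ 0  -1   1/3  |   11/3 ]
Add R2 to R3.
  [ 1  0  -7/3  |  -20/3 ]
  [ 0  1  -1/2  |   -9/2 ]
  [ 0  0  -1/6  |   -5/6 ]
Multiply R3 by -6.
  [ 1  0  -7/3  |  -20/3 ]
  [ 0  1  -1/2  |   -9/2 ]
  [ 0  0     1  |      5 ]
Add 1/2 times R3 to R2.
  [ 1  0  -7/3  |  -20/3 ]
  [ 0  1     0  |     -2 ]
  [ 0  0     1  |      5 ]
Add 7/3 times R3 to R1.
  [ 1  0  0  |   5 ]
  [ 0  1  0  |  -2 ]
  [ 0  0  1  |   5 ]
Reading off the last column: p = 5, q = -2, r = 5.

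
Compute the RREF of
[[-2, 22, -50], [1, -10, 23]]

r1 -> -1/2·r1
  [ 1  -11  25 ]
  [ 1  -10  23 ]
r2 -> r2 − r1
  [ 1  -11  25 ]
  [ 0    1  -2 ]
r1 -> r1 + 11·r2
  [ 1  0   3 ]
  [ 0  1  -2 ]

[[1, 0, 3], [0, 1, -2]]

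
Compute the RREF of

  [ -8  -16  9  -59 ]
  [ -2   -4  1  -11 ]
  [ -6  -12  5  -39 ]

r1 -> -1/8·r1
  [  1    2  -9/8  59/8 ]
  [ -2   -4     1   -11 ]
  [ -6  -12     5   -39 ]
r2 -> r2 + 2·r1
  [  1    2  -9/8  59/8 ]
  [  0    0  -5/4  15/4 ]
  [ -6  -12     5   -39 ]
r3 -> r3 + 6·r1
  [ 1  2  -9/8  59/8 ]
  [ 0  0  -5/4  15/4 ]
  [ 0  0  -7/4  21/4 ]
r2 -> -4/5·r2
  [ 1  2  -9/8  59/8 ]
  [ 0  0     1    -3 ]
  [ 0  0  -7/4  21/4 ]
r3 -> r3 + 7/4·r2
  [ 1  2  -9/8  59/8 ]
  [ 0  0     1    -3 ]
  [ 0  0     0     0 ]
r1 -> r1 + 9/8·r2
  [ 1  2  0   4 ]
  [ 0  0  1  -3 ]
  [ 0  0  0   0 ]

[[1, 2, 0, 4], [0, 0, 1, -3], [0, 0, 0, 0]]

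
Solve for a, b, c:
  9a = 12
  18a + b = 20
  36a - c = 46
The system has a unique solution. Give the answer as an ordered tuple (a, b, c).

(4/3, -4, 2)

Form the augmented matrix and row-reduce:
  [  9  0   0  |  12 ]
  [ 18  1   0  |  20 ]
  [ 36  0  -1  |  46 ]
Multiply ρ1 by 1/9.
  [  1  0   0  |  4/3 ]
  [ 18  1   0  |   20 ]
  [ 36  0  -1  |   46 ]
Subtract 18 times ρ1 from ρ2.
  [  1  0   0  |  4/3 ]
  [  0  1   0  |   -4 ]
  [ 36  0  -1  |   46 ]
Subtract 36 times ρ1 from ρ3.
  [ 1  0   0  |  4/3 ]
  [ 0  1   0  |   -4 ]
  [ 0  0  -1  |   -2 ]
Multiply ρ3 by -1.
  [ 1  0  0  |  4/3 ]
  [ 0  1  0  |   -4 ]
  [ 0  0  1  |    2 ]
Reading off the last column: a = 4/3, b = -4, c = 2.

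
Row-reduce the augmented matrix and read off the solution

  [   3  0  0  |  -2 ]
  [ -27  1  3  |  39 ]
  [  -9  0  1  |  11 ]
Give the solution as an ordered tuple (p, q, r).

(-2/3, 6, 5)

r1 ← 1/3·r1
r2 ← r2 + 27·r1
r3 ← r3 + 9·r1
r2 ← r2 − 3·r3
Reading off the last column: p = -2/3, q = 6, r = 5.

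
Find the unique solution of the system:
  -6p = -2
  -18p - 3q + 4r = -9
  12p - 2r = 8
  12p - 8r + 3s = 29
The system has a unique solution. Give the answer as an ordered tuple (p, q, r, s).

(1/3, -5/3, -2, 3)

Form the augmented matrix and row-reduce:
  [  -6   0   0  0  |  -2 ]
  [ -18  -3   4  0  |  -9 ]
  [  12   0  -2  0  |   8 ]
  [  12   0  -8  3  |  29 ]
R1 ← -1/6·R1
  [   1   0   0  0  |  1/3 ]
  [ -18  -3   4  0  |   -9 ]
  [  12   0  -2  0  |    8 ]
  [  12   0  -8  3  |   29 ]
R2 ← R2 + 18·R1
  [  1   0   0  0  |  1/3 ]
  [  0  -3   4  0  |   -3 ]
  [ 12   0  -2  0  |    8 ]
  [ 12   0  -8  3  |   29 ]
R3 ← R3 − 12·R1
  [  1   0   0  0  |  1/3 ]
  [  0  -3   4  0  |   -3 ]
  [  0   0  -2  0  |    4 ]
  [ 12   0  -8  3  |   29 ]
R4 ← R4 − 12·R1
  [ 1   0   0  0  |  1/3 ]
  [ 0  -3   4  0  |   -3 ]
  [ 0   0  -2  0  |    4 ]
  [ 0   0  -8  3  |   25 ]
R2 ← -1/3·R2
  [ 1  0     0  0  |  1/3 ]
  [ 0  1  -4/3  0  |    1 ]
  [ 0  0    -2  0  |    4 ]
  [ 0  0    -8  3  |   25 ]
R3 ← -1/2·R3
  [ 1  0     0  0  |  1/3 ]
  [ 0  1  -4/3  0  |    1 ]
  [ 0  0     1  0  |   -2 ]
  [ 0  0    -8  3  |   25 ]
R4 ← R4 + 8·R3
  [ 1  0     0  0  |  1/3 ]
  [ 0  1  -4/3  0  |    1 ]
  [ 0  0     1  0  |   -2 ]
  [ 0  0     0  3  |    9 ]
R4 ← 1/3·R4
  [ 1  0     0  0  |  1/3 ]
  [ 0  1  -4/3  0  |    1 ]
  [ 0  0     1  0  |   -2 ]
  [ 0  0     0  1  |    3 ]
R2 ← R2 + 4/3·R3
  [ 1  0  0  0  |   1/3 ]
  [ 0  1  0  0  |  -5/3 ]
  [ 0  0  1  0  |    -2 ]
  [ 0  0  0  1  |     3 ]
Reading off the last column: p = 1/3, q = -5/3, r = -2, s = 3.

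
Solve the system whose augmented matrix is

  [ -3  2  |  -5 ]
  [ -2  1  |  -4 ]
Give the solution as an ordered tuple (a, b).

R1 -> -1/3·R1
  [  1  -2/3  |  5/3 ]
  [ -2     1  |   -4 ]
R2 -> R2 + 2·R1
  [ 1  -2/3  |   5/3 ]
  [ 0  -1/3  |  -2/3 ]
R2 -> -3·R2
  [ 1  -2/3  |  5/3 ]
  [ 0     1  |    2 ]
R1 -> R1 + 2/3·R2
  [ 1  0  |  3 ]
  [ 0  1  |  2 ]
Reading off the last column: a = 3, b = 2.

(3, 2)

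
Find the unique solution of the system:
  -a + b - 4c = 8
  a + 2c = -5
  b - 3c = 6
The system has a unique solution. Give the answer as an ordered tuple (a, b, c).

Form the augmented matrix and row-reduce:
  [ -1  1  -4  |   8 ]
  [  1  0   2  |  -5 ]
  [  0  1  -3  |   6 ]
Multiply ρ1 by -1.
Subtract ρ1 from ρ2.
Subtract ρ2 from ρ3.
Multiply ρ3 by -1.
Add 2 times ρ3 to ρ2.
Subtract 4 times ρ3 from ρ1.
Add ρ2 to ρ1.
Reading off the last column: a = 1, b = -3, c = -3.

(1, -3, -3)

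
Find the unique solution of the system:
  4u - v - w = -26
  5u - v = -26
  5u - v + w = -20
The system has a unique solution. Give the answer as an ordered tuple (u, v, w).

(-6, -4, 6)

Form the augmented matrix and row-reduce:
  [ 4  -1  -1  |  -26 ]
  [ 5  -1   0  |  -26 ]
  [ 5  -1   1  |  -20 ]
Multiply r1 by 1/4.
  [ 1  -1/4  -1/4  |  -13/2 ]
  [ 5    -1     0  |    -26 ]
  [ 5    -1     1  |    -20 ]
Subtract 5 times r1 from r2.
  [ 1  -1/4  -1/4  |  -13/2 ]
  [ 0   1/4   5/4  |   13/2 ]
  [ 5    -1     1  |    -20 ]
Subtract 5 times r1 from r3.
  [ 1  -1/4  -1/4  |  -13/2 ]
  [ 0   1/4   5/4  |   13/2 ]
  [ 0   1/4   9/4  |   25/2 ]
Multiply r2 by 4.
  [ 1  -1/4  -1/4  |  -13/2 ]
  [ 0     1     5  |     26 ]
  [ 0   1/4   9/4  |   25/2 ]
Subtract 1/4 times r2 from r3.
  [ 1  -1/4  -1/4  |  -13/2 ]
  [ 0     1     5  |     26 ]
  [ 0     0     1  |      6 ]
Subtract 5 times r3 from r2.
  [ 1  -1/4  -1/4  |  -13/2 ]
  [ 0     1     0  |     -4 ]
  [ 0     0     1  |      6 ]
Add 1/4 times r3 to r1.
  [ 1  -1/4  0  |  -5 ]
  [ 0     1  0  |  -4 ]
  [ 0     0  1  |   6 ]
Add 1/4 times r2 to r1.
  [ 1  0  0  |  -6 ]
  [ 0  1  0  |  -4 ]
  [ 0  0  1  |   6 ]
Reading off the last column: u = -6, v = -4, w = 6.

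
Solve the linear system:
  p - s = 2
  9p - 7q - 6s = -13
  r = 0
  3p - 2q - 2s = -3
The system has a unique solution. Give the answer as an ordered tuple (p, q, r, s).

Form the augmented matrix and row-reduce:
  [ 1   0  0  -1  |    2 ]
  [ 9  -7  0  -6  |  -13 ]
  [ 0   0  1   0  |    0 ]
  [ 3  -2  0  -2  |   -3 ]
R2 := R2 − 9·R1
R4 := R4 − 3·R1
R2 := -1/7·R2
R4 := R4 + 2·R2
R4 := 7·R4
R2 := R2 + 3/7·R4
R1 := R1 + R4
Reading off the last column: p = 1, q = 4, r = 0, s = -1.

(1, 4, 0, -1)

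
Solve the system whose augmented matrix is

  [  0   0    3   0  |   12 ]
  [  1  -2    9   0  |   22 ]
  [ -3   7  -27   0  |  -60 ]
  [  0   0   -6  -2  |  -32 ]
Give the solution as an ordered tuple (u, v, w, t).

(-2, 6, 4, 4)

R1 ↔ R2
R3 -> R3 + 3·R1
R2 ↔ R3
R3 -> 1/3·R3
R4 -> R4 + 6·R3
R4 -> -1/2·R4
R1 -> R1 − 9·R3
R1 -> R1 + 2·R2
Reading off the last column: u = -2, v = 6, w = 4, t = 4.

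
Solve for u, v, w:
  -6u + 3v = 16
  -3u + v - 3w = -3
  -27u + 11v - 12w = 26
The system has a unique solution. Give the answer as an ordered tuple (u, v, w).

Form the augmented matrix and row-reduce:
  [  -6   3    0  |  16 ]
  [  -3   1   -3  |  -3 ]
  [ -27  11  -12  |  26 ]
Multiply ρ1 by -1/6.
Add 3 times ρ1 to ρ2.
Add 27 times ρ1 to ρ3.
Multiply ρ2 by -2.
Add 5/2 times ρ2 to ρ3.
Multiply ρ3 by 1/3.
Subtract 6 times ρ3 from ρ2.
Add 1/2 times ρ2 to ρ1.
Reading off the last column: u = -2/3, v = 4, w = 3.

(-2/3, 4, 3)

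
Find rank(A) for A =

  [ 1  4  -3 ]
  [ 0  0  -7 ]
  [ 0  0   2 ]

r2 ← -1/7·r2
  [ 1  4  -3 ]
  [ 0  0   1 ]
  [ 0  0   2 ]
r3 ← r3 − 2·r2
  [ 1  4  -3 ]
  [ 0  0   1 ]
  [ 0  0   0 ]
r1 ← r1 + 3·r2
  [ 1  4  0 ]
  [ 0  0  1 ]
  [ 0  0  0 ]
The reduced form has 2 nonzero rows.

rank = 2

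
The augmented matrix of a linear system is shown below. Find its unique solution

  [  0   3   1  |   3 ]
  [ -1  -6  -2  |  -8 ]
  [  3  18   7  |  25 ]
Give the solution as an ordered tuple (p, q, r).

ρ1 <=> ρ2
  [ -1  -6  -2  |  -8 ]
  [  0   3   1  |   3 ]
  [  3  18   7  |  25 ]
ρ1 := -1·ρ1
  [ 1   6  2  |   8 ]
  [ 0   3  1  |   3 ]
  [ 3  18  7  |  25 ]
ρ3 := ρ3 − 3·ρ1
  [ 1  6  2  |  8 ]
  [ 0  3  1  |  3 ]
  [ 0  0  1  |  1 ]
ρ2 := 1/3·ρ2
  [ 1  6    2  |  8 ]
  [ 0  1  1/3  |  1 ]
  [ 0  0    1  |  1 ]
ρ2 := ρ2 − 1/3·ρ3
  [ 1  6  2  |    8 ]
  [ 0  1  0  |  2/3 ]
  [ 0  0  1  |    1 ]
ρ1 := ρ1 − 2·ρ3
  [ 1  6  0  |    6 ]
  [ 0  1  0  |  2/3 ]
  [ 0  0  1  |    1 ]
ρ1 := ρ1 − 6·ρ2
  [ 1  0  0  |    2 ]
  [ 0  1  0  |  2/3 ]
  [ 0  0  1  |    1 ]
Reading off the last column: p = 2, q = 2/3, r = 1.

(2, 2/3, 1)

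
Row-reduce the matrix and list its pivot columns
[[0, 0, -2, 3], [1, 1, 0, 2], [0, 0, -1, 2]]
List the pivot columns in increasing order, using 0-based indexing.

0, 2, 3

R1 <=> R2
  [ 1  1   0  2 ]
  [ 0  0  -2  3 ]
  [ 0  0  -1  2 ]
R2 -> -1/2·R2
  [ 1  1   0     2 ]
  [ 0  0   1  -3/2 ]
  [ 0  0  -1     2 ]
R3 -> R3 + R2
  [ 1  1  0     2 ]
  [ 0  0  1  -3/2 ]
  [ 0  0  0   1/2 ]
R3 -> 2·R3
  [ 1  1  0     2 ]
  [ 0  0  1  -3/2 ]
  [ 0  0  0     1 ]
R2 -> R2 + 3/2·R3
  [ 1  1  0  2 ]
  [ 0  0  1  0 ]
  [ 0  0  0  1 ]
R1 -> R1 − 2·R3
  [ 1  1  0  0 ]
  [ 0  0  1  0 ]
  [ 0  0  0  1 ]
Pivot columns are the columns containing a leading 1.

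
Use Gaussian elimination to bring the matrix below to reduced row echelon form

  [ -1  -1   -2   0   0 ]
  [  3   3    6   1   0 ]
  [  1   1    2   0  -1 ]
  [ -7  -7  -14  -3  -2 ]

R1 := -1·R1
  [  1   1    2   0   0 ]
  [  3   3    6   1   0 ]
  [  1   1    2   0  -1 ]
  [ -7  -7  -14  -3  -2 ]
R2 := R2 − 3·R1
  [  1   1    2   0   0 ]
  [  0   0    0   1   0 ]
  [  1   1    2   0  -1 ]
  [ -7  -7  -14  -3  -2 ]
R3 := R3 − R1
  [  1   1    2   0   0 ]
  [  0   0    0   1   0 ]
  [  0   0    0   0  -1 ]
  [ -7  -7  -14  -3  -2 ]
R4 := R4 + 7·R1
  [ 1  1  2   0   0 ]
  [ 0  0  0   1   0 ]
  [ 0  0  0   0  -1 ]
  [ 0  0  0  -3  -2 ]
R4 := R4 + 3·R2
  [ 1  1  2  0   0 ]
  [ 0  0  0  1   0 ]
  [ 0  0  0  0  -1 ]
  [ 0  0  0  0  -2 ]
R3 := -1·R3
  [ 1  1  2  0   0 ]
  [ 0  0  0  1   0 ]
  [ 0  0  0  0   1 ]
  [ 0  0  0  0  -2 ]
R4 := R4 + 2·R3
  [ 1  1  2  0  0 ]
  [ 0  0  0  1  0 ]
  [ 0  0  0  0  1 ]
  [ 0  0  0  0  0 ]

[[1, 1, 2, 0, 0], [0, 0, 0, 1, 0], [0, 0, 0, 0, 1], [0, 0, 0, 0, 0]]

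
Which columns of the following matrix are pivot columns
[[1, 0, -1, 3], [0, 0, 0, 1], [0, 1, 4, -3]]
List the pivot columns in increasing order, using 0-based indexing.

0, 1, 3

R2 <=> R3
  [ 1  0  -1   3 ]
  [ 0  1   4  -3 ]
  [ 0  0   0   1 ]
R2 -> R2 + 3·R3
  [ 1  0  -1  3 ]
  [ 0  1   4  0 ]
  [ 0  0   0  1 ]
R1 -> R1 − 3·R3
  [ 1  0  -1  0 ]
  [ 0  1   4  0 ]
  [ 0  0   0  1 ]
Pivot columns are the columns containing a leading 1.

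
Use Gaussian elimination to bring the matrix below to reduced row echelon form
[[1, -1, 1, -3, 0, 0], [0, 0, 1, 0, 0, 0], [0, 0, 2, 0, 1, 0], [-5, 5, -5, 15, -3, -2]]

R4 := R4 + 5·R1
  [ 1  -1  1  -3   0   0 ]
  [ 0   0  1   0   0   0 ]
  [ 0   0  2   0   1   0 ]
  [ 0   0  0   0  -3  -2 ]
R3 := R3 − 2·R2
  [ 1  -1  1  -3   0   0 ]
  [ 0   0  1   0   0   0 ]
  [ 0   0  0   0   1   0 ]
  [ 0   0  0   0  -3  -2 ]
R4 := R4 + 3·R3
  [ 1  -1  1  -3  0   0 ]
  [ 0   0  1   0  0   0 ]
  [ 0   0  0   0  1   0 ]
  [ 0   0  0   0  0  -2 ]
R4 := -1/2·R4
  [ 1  -1  1  -3  0  0 ]
  [ 0   0  1   0  0  0 ]
  [ 0   0  0   0  1  0 ]
  [ 0   0  0   0  0  1 ]
R1 := R1 − R2
  [ 1  -1  0  -3  0  0 ]
  [ 0   0  1   0  0  0 ]
  [ 0   0  0   0  1  0 ]
  [ 0   0  0   0  0  1 ]

[[1, -1, 0, -3, 0, 0], [0, 0, 1, 0, 0, 0], [0, 0, 0, 0, 1, 0], [0, 0, 0, 0, 0, 1]]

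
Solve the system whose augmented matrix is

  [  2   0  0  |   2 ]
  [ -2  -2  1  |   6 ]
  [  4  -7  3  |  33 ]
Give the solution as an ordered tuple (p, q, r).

(1, -5, -2)

r1 ← 1/2·r1
r2 ← r2 + 2·r1
r3 ← r3 − 4·r1
r2 ← -1/2·r2
r3 ← r3 + 7·r2
r3 ← -2·r3
r2 ← r2 + 1/2·r3
Reading off the last column: p = 1, q = -5, r = -2.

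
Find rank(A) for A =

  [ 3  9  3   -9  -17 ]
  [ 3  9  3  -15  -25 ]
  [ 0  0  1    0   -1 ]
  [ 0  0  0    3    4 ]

rank = 3

r1 -> 1/3·r1
  [ 1  3  1   -3  -17/3 ]
  [ 3  9  3  -15    -25 ]
  [ 0  0  1    0     -1 ]
  [ 0  0  0    3      4 ]
r2 -> r2 − 3·r1
  [ 1  3  1  -3  -17/3 ]
  [ 0  0  0  -6     -8 ]
  [ 0  0  1   0     -1 ]
  [ 0  0  0   3      4 ]
r2 ↔ r3
  [ 1  3  1  -3  -17/3 ]
  [ 0  0  1   0     -1 ]
  [ 0  0  0  -6     -8 ]
  [ 0  0  0   3      4 ]
r3 -> -1/6·r3
  [ 1  3  1  -3  -17/3 ]
  [ 0  0  1   0     -1 ]
  [ 0  0  0   1    4/3 ]
  [ 0  0  0   3      4 ]
r4 -> r4 − 3·r3
  [ 1  3  1  -3  -17/3 ]
  [ 0  0  1   0     -1 ]
  [ 0  0  0   1    4/3 ]
  [ 0  0  0   0      0 ]
r1 -> r1 + 3·r3
  [ 1  3  1  0  -5/3 ]
  [ 0  0  1  0    -1 ]
  [ 0  0  0  1   4/3 ]
  [ 0  0  0  0     0 ]
r1 -> r1 − r2
  [ 1  3  0  0  -2/3 ]
  [ 0  0  1  0    -1 ]
  [ 0  0  0  1   4/3 ]
  [ 0  0  0  0     0 ]
The reduced form has 3 nonzero rows.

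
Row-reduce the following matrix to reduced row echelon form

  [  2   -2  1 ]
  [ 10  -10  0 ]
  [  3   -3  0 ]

r1 ← 1/2·r1
  [  1   -1  1/2 ]
  [ 10  -10    0 ]
  [  3   -3    0 ]
r2 ← r2 − 10·r1
  [ 1  -1  1/2 ]
  [ 0   0   -5 ]
  [ 3  -3    0 ]
r3 ← r3 − 3·r1
  [ 1  -1   1/2 ]
  [ 0   0    -5 ]
  [ 0   0  -3/2 ]
r2 ← -1/5·r2
  [ 1  -1   1/2 ]
  [ 0   0     1 ]
  [ 0   0  -3/2 ]
r3 ← r3 + 3/2·r2
  [ 1  -1  1/2 ]
  [ 0   0    1 ]
  [ 0   0    0 ]
r1 ← r1 − 1/2·r2
  [ 1  -1  0 ]
  [ 0   0  1 ]
  [ 0   0  0 ]

[[1, -1, 0], [0, 0, 1], [0, 0, 0]]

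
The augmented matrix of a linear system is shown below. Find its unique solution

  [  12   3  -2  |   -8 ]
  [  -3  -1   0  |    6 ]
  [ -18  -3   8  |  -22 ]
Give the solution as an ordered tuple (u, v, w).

Multiply r1 by 1/12.
  [   1  1/4  -1/6  |  -2/3 ]
  [  -3   -1     0  |     6 ]
  [ -18   -3     8  |   -22 ]
Add 3 times r1 to r2.
  [   1   1/4  -1/6  |  -2/3 ]
  [   0  -1/4  -1/2  |     4 ]
  [ -18    -3     8  |   -22 ]
Add 18 times r1 to r3.
  [ 1   1/4  -1/6  |  -2/3 ]
  [ 0  -1/4  -1/2  |     4 ]
  [ 0   3/2     5  |   -34 ]
Multiply r2 by -4.
  [ 1  1/4  -1/6  |  -2/3 ]
  [ 0    1     2  |   -16 ]
  [ 0  3/2     5  |   -34 ]
Subtract 3/2 times r2 from r3.
  [ 1  1/4  -1/6  |  -2/3 ]
  [ 0    1     2  |   -16 ]
  [ 0    0     2  |   -10 ]
Multiply r3 by 1/2.
  [ 1  1/4  -1/6  |  -2/3 ]
  [ 0    1     2  |   -16 ]
  [ 0    0     1  |    -5 ]
Subtract 2 times r3 from r2.
  [ 1  1/4  -1/6  |  -2/3 ]
  [ 0    1     0  |    -6 ]
  [ 0    0     1  |    -5 ]
Add 1/6 times r3 to r1.
  [ 1  1/4  0  |  -3/2 ]
  [ 0    1  0  |    -6 ]
  [ 0    0  1  |    -5 ]
Subtract 1/4 times r2 from r1.
  [ 1  0  0  |   0 ]
  [ 0  1  0  |  -6 ]
  [ 0  0  1  |  -5 ]
Reading off the last column: u = 0, v = -6, w = -5.

(0, -6, -5)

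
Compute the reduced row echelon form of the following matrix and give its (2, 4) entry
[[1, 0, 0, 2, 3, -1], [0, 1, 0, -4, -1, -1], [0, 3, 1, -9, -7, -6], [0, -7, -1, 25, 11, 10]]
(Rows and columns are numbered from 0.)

-4

r3 → r3 − 3·r2
  [ 1   0   0   2   3  -1 ]
  [ 0   1   0  -4  -1  -1 ]
  [ 0   0   1   3  -4  -3 ]
  [ 0  -7  -1  25  11  10 ]
r4 → r4 + 7·r2
  [ 1  0   0   2   3  -1 ]
  [ 0  1   0  -4  -1  -1 ]
  [ 0  0   1   3  -4  -3 ]
  [ 0  0  -1  -3   4   3 ]
r4 → r4 + r3
  [ 1  0  0   2   3  -1 ]
  [ 0  1  0  -4  -1  -1 ]
  [ 0  0  1   3  -4  -3 ]
  [ 0  0  0   0   0   0 ]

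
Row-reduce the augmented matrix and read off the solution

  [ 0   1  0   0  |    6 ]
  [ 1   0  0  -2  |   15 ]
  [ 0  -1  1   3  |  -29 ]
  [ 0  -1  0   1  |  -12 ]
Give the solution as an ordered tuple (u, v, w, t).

(3, 6, -5, -6)

Swap ρ1 and ρ2.
  [ 1   0  0  -2  |   15 ]
  [ 0   1  0   0  |    6 ]
  [ 0  -1  1   3  |  -29 ]
  [ 0  -1  0   1  |  -12 ]
Add ρ2 to ρ3.
  [ 1   0  0  -2  |   15 ]
  [ 0   1  0   0  |    6 ]
  [ 0   0  1   3  |  -23 ]
  [ 0  -1  0   1  |  -12 ]
Add ρ2 to ρ4.
  [ 1  0  0  -2  |   15 ]
  [ 0  1  0   0  |    6 ]
  [ 0  0  1   3  |  -23 ]
  [ 0  0  0   1  |   -6 ]
Subtract 3 times ρ4 from ρ3.
  [ 1  0  0  -2  |  15 ]
  [ 0  1  0   0  |   6 ]
  [ 0  0  1   0  |  -5 ]
  [ 0  0  0   1  |  -6 ]
Add 2 times ρ4 to ρ1.
  [ 1  0  0  0  |   3 ]
  [ 0  1  0  0  |   6 ]
  [ 0  0  1  0  |  -5 ]
  [ 0  0  0  1  |  -6 ]
Reading off the last column: u = 3, v = 6, w = -5, t = -6.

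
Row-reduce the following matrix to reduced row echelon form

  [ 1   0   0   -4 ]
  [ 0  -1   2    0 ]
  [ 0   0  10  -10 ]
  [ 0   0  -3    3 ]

ρ2 → -1·ρ2
  [ 1  0   0   -4 ]
  [ 0  1  -2    0 ]
  [ 0  0  10  -10 ]
  [ 0  0  -3    3 ]
ρ3 → 1/10·ρ3
  [ 1  0   0  -4 ]
  [ 0  1  -2   0 ]
  [ 0  0   1  -1 ]
  [ 0  0  -3   3 ]
ρ4 → ρ4 + 3·ρ3
  [ 1  0   0  -4 ]
  [ 0  1  -2   0 ]
  [ 0  0   1  -1 ]
  [ 0  0   0   0 ]
ρ2 → ρ2 + 2·ρ3
  [ 1  0  0  -4 ]
  [ 0  1  0  -2 ]
  [ 0  0  1  -1 ]
  [ 0  0  0   0 ]

[[1, 0, 0, -4], [0, 1, 0, -2], [0, 0, 1, -1], [0, 0, 0, 0]]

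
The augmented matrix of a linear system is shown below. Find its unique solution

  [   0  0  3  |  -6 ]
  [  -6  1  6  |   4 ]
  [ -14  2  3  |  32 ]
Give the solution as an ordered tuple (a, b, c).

R1 <=> R2
  [  -6  1  6  |   4 ]
  [   0  0  3  |  -6 ]
  [ -14  2  3  |  32 ]
R1 := -1/6·R1
  [   1  -1/6  -1  |  -2/3 ]
  [   0     0   3  |    -6 ]
  [ -14     2   3  |    32 ]
R3 := R3 + 14·R1
  [ 1  -1/6   -1  |  -2/3 ]
  [ 0     0    3  |    -6 ]
  [ 0  -1/3  -11  |  68/3 ]
R2 <=> R3
  [ 1  -1/6   -1  |  -2/3 ]
  [ 0  -1/3  -11  |  68/3 ]
  [ 0     0    3  |    -6 ]
R2 := -3·R2
  [ 1  -1/6  -1  |  -2/3 ]
  [ 0     1  33  |   -68 ]
  [ 0     0   3  |    -6 ]
R3 := 1/3·R3
  [ 1  -1/6  -1  |  -2/3 ]
  [ 0     1  33  |   -68 ]
  [ 0     0   1  |    -2 ]
R2 := R2 − 33·R3
  [ 1  -1/6  -1  |  -2/3 ]
  [ 0     1   0  |    -2 ]
  [ 0     0   1  |    -2 ]
R1 := R1 + R3
  [ 1  -1/6  0  |  -8/3 ]
  [ 0     1  0  |    -2 ]
  [ 0     0  1  |    -2 ]
R1 := R1 + 1/6·R2
  [ 1  0  0  |  -3 ]
  [ 0  1  0  |  -2 ]
  [ 0  0  1  |  -2 ]
Reading off the last column: a = -3, b = -2, c = -2.

(-3, -2, -2)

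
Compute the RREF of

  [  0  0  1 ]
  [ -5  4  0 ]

r1 <-> r2
  [ -5  4  0 ]
  [  0  0  1 ]
r1 -> -1/5·r1
  [ 1  -4/5  0 ]
  [ 0     0  1 ]

[[1, -4/5, 0], [0, 0, 1]]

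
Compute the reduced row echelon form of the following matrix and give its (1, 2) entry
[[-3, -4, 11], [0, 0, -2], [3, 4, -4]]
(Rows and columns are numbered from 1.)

4/3

Multiply ρ1 by -1/3.
  [ 1  4/3  -11/3 ]
  [ 0    0     -2 ]
  [ 3    4     -4 ]
Subtract 3 times ρ1 from ρ3.
  [ 1  4/3  -11/3 ]
  [ 0    0     -2 ]
  [ 0    0      7 ]
Multiply ρ2 by -1/2.
  [ 1  4/3  -11/3 ]
  [ 0    0      1 ]
  [ 0    0      7 ]
Subtract 7 times ρ2 from ρ3.
  [ 1  4/3  -11/3 ]
  [ 0    0      1 ]
  [ 0    0      0 ]
Add 11/3 times ρ2 to ρ1.
  [ 1  4/3  0 ]
  [ 0    0  1 ]
  [ 0    0  0 ]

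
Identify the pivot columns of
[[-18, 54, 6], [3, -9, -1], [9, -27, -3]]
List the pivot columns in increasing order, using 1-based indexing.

1

R1 := -1/18·R1
  [ 1   -3  -1/3 ]
  [ 3   -9    -1 ]
  [ 9  -27    -3 ]
R2 := R2 − 3·R1
  [ 1   -3  -1/3 ]
  [ 0    0     0 ]
  [ 9  -27    -3 ]
R3 := R3 − 9·R1
  [ 1  -3  -1/3 ]
  [ 0   0     0 ]
  [ 0   0     0 ]
Pivot columns are the columns containing a leading 1.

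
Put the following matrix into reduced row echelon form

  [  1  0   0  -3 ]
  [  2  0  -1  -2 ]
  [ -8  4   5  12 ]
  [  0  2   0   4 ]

[[1, 0, 0, -3], [0, 1, 0, 2], [0, 0, 1, -4], [0, 0, 0, 0]]

r2 := r2 − 2·r1
  [  1  0   0  -3 ]
  [  0  0  -1   4 ]
  [ -8  4   5  12 ]
  [  0  2   0   4 ]
r3 := r3 + 8·r1
  [ 1  0   0   -3 ]
  [ 0  0  -1    4 ]
  [ 0  4   5  -12 ]
  [ 0  2   0    4 ]
r2 <=> r3
  [ 1  0   0   -3 ]
  [ 0  4   5  -12 ]
  [ 0  0  -1    4 ]
  [ 0  2   0    4 ]
r2 := 1/4·r2
  [ 1  0    0  -3 ]
  [ 0  1  5/4  -3 ]
  [ 0  0   -1   4 ]
  [ 0  2    0   4 ]
r4 := r4 − 2·r2
  [ 1  0     0  -3 ]
  [ 0  1   5/4  -3 ]
  [ 0  0    -1   4 ]
  [ 0  0  -5/2  10 ]
r3 := -1·r3
  [ 1  0     0  -3 ]
  [ 0  1   5/4  -3 ]
  [ 0  0     1  -4 ]
  [ 0  0  -5/2  10 ]
r4 := r4 + 5/2·r3
  [ 1  0    0  -3 ]
  [ 0  1  5/4  -3 ]
  [ 0  0    1  -4 ]
  [ 0  0    0   0 ]
r2 := r2 − 5/4·r3
  [ 1  0  0  -3 ]
  [ 0  1  0   2 ]
  [ 0  0  1  -4 ]
  [ 0  0  0   0 ]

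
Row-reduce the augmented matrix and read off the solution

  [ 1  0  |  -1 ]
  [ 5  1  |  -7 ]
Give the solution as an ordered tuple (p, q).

R2 := R2 − 5·R1
  [ 1  0  |  -1 ]
  [ 0  1  |  -2 ]
Reading off the last column: p = -1, q = -2.

(-1, -2)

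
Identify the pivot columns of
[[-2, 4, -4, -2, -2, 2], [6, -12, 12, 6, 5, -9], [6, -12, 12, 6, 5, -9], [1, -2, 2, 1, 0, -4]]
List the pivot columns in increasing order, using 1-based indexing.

r1 → -1/2·r1
  [ 1   -2   2  1  1  -1 ]
  [ 6  -12  12  6  5  -9 ]
  [ 6  -12  12  6  5  -9 ]
  [ 1   -2   2  1  0  -4 ]
r2 → r2 − 6·r1
  [ 1   -2   2  1   1  -1 ]
  [ 0    0   0  0  -1  -3 ]
  [ 6  -12  12  6   5  -9 ]
  [ 1   -2   2  1   0  -4 ]
r3 → r3 − 6·r1
  [ 1  -2  2  1   1  -1 ]
  [ 0   0  0  0  -1  -3 ]
  [ 0   0  0  0  -1  -3 ]
  [ 1  -2  2  1   0  -4 ]
r4 → r4 − r1
  [ 1  -2  2  1   1  -1 ]
  [ 0   0  0  0  -1  -3 ]
  [ 0   0  0  0  -1  -3 ]
  [ 0   0  0  0  -1  -3 ]
r2 → -1·r2
  [ 1  -2  2  1   1  -1 ]
  [ 0   0  0  0   1   3 ]
  [ 0   0  0  0  -1  -3 ]
  [ 0   0  0  0  -1  -3 ]
r3 → r3 + r2
  [ 1  -2  2  1   1  -1 ]
  [ 0   0  0  0   1   3 ]
  [ 0   0  0  0   0   0 ]
  [ 0   0  0  0  -1  -3 ]
r4 → r4 + r2
  [ 1  -2  2  1  1  -1 ]
  [ 0   0  0  0  1   3 ]
  [ 0   0  0  0  0   0 ]
  [ 0   0  0  0  0   0 ]
r1 → r1 − r2
  [ 1  -2  2  1  0  -4 ]
  [ 0   0  0  0  1   3 ]
  [ 0   0  0  0  0   0 ]
  [ 0   0  0  0  0   0 ]
Pivot columns are the columns containing a leading 1.

1, 5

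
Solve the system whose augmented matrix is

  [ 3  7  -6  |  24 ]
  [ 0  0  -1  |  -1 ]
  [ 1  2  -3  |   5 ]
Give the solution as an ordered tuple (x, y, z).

Multiply r1 by 1/3.
  [ 1  7/3  -2  |   8 ]
  [ 0    0  -1  |  -1 ]
  [ 1    2  -3  |   5 ]
Subtract r1 from r3.
  [ 1   7/3  -2  |   8 ]
  [ 0     0  -1  |  -1 ]
  [ 0  -1/3  -1  |  -3 ]
Swap r2 and r3.
  [ 1   7/3  -2  |   8 ]
  [ 0  -1/3  -1  |  -3 ]
  [ 0     0  -1  |  -1 ]
Multiply r2 by -3.
  [ 1  7/3  -2  |   8 ]
  [ 0    1   3  |   9 ]
  [ 0    0  -1  |  -1 ]
Multiply r3 by -1.
  [ 1  7/3  -2  |  8 ]
  [ 0    1   3  |  9 ]
  [ 0    0   1  |  1 ]
Subtract 3 times r3 from r2.
  [ 1  7/3  -2  |  8 ]
  [ 0    1   0  |  6 ]
  [ 0    0   1  |  1 ]
Add 2 times r3 to r1.
  [ 1  7/3  0  |  10 ]
  [ 0    1  0  |   6 ]
  [ 0    0  1  |   1 ]
Subtract 7/3 times r2 from r1.
  [ 1  0  0  |  -4 ]
  [ 0  1  0  |   6 ]
  [ 0  0  1  |   1 ]
Reading off the last column: x = -4, y = 6, z = 1.

(-4, 6, 1)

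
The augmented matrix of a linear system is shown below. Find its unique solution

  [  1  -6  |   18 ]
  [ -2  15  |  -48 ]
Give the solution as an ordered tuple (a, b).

(-6, -4)

r2 → r2 + 2·r1
r2 → 1/3·r2
r1 → r1 + 6·r2
Reading off the last column: a = -6, b = -4.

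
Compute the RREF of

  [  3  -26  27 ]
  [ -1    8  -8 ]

[[1, 0, -4], [0, 1, -3/2]]

R1 → 1/3·R1
  [  1  -26/3   9 ]
  [ -1      8  -8 ]
R2 → R2 + R1
  [ 1  -26/3  9 ]
  [ 0   -2/3  1 ]
R2 → -3/2·R2
  [ 1  -26/3     9 ]
  [ 0      1  -3/2 ]
R1 → R1 + 26/3·R2
  [ 1  0    -4 ]
  [ 0  1  -3/2 ]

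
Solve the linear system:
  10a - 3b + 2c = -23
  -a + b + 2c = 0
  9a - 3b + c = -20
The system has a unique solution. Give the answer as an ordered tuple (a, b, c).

Form the augmented matrix and row-reduce:
  [ 10  -3  2  |  -23 ]
  [ -1   1  2  |    0 ]
  [  9  -3  1  |  -20 ]
r1 -> 1/10·r1
  [  1  -3/10  1/5  |  -23/10 ]
  [ -1      1    2  |       0 ]
  [  9     -3    1  |     -20 ]
r2 -> r2 + r1
  [ 1  -3/10   1/5  |  -23/10 ]
  [ 0   7/10  11/5  |  -23/10 ]
  [ 9     -3     1  |     -20 ]
r3 -> r3 − 9·r1
  [ 1  -3/10   1/5  |  -23/10 ]
  [ 0   7/10  11/5  |  -23/10 ]
  [ 0  -3/10  -4/5  |    7/10 ]
r2 -> 10/7·r2
  [ 1  -3/10   1/5  |  -23/10 ]
  [ 0      1  22/7  |   -23/7 ]
  [ 0  -3/10  -4/5  |    7/10 ]
r3 -> r3 + 3/10·r2
  [ 1  -3/10   1/5  |  -23/10 ]
  [ 0      1  22/7  |   -23/7 ]
  [ 0      0   1/7  |    -2/7 ]
r3 -> 7·r3
  [ 1  -3/10   1/5  |  -23/10 ]
  [ 0      1  22/7  |   -23/7 ]
  [ 0      0     1  |      -2 ]
r2 -> r2 − 22/7·r3
  [ 1  -3/10  1/5  |  -23/10 ]
  [ 0      1    0  |       3 ]
  [ 0      0    1  |      -2 ]
r1 -> r1 − 1/5·r3
  [ 1  -3/10  0  |  -19/10 ]
  [ 0      1  0  |       3 ]
  [ 0      0  1  |      -2 ]
r1 -> r1 + 3/10·r2
  [ 1  0  0  |  -1 ]
  [ 0  1  0  |   3 ]
  [ 0  0  1  |  -2 ]
Reading off the last column: a = -1, b = 3, c = -2.

(-1, 3, -2)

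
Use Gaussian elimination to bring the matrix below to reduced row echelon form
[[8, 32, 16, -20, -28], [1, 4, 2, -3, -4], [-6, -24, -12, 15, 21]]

r1 → 1/8·r1
r2 → r2 − r1
r3 → r3 + 6·r1
r2 → -2·r2
r1 → r1 + 5/2·r2

[[1, 4, 2, 0, -1], [0, 0, 0, 1, 1], [0, 0, 0, 0, 0]]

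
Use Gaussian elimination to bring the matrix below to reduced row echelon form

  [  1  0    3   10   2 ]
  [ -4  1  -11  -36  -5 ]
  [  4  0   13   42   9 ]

[[1, 0, 0, 4, -1], [0, 1, 0, 2, 2], [0, 0, 1, 2, 1]]

R2 -> R2 + 4·R1
  [ 1  0   3  10  2 ]
  [ 0  1   1   4  3 ]
  [ 4  0  13  42  9 ]
R3 -> R3 − 4·R1
  [ 1  0  3  10  2 ]
  [ 0  1  1   4  3 ]
  [ 0  0  1   2  1 ]
R2 -> R2 − R3
  [ 1  0  3  10  2 ]
  [ 0  1  0   2  2 ]
  [ 0  0  1   2  1 ]
R1 -> R1 − 3·R3
  [ 1  0  0  4  -1 ]
  [ 0  1  0  2   2 ]
  [ 0  0  1  2   1 ]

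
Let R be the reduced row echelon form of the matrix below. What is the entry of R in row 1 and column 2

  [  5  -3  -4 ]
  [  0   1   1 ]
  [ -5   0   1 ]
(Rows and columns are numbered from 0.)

Multiply ρ1 by 1/5.
  [  1  -3/5  -4/5 ]
  [  0     1     1 ]
  [ -5     0     1 ]
Add 5 times ρ1 to ρ3.
  [ 1  -3/5  -4/5 ]
  [ 0     1     1 ]
  [ 0    -3    -3 ]
Add 3 times ρ2 to ρ3.
  [ 1  -3/5  -4/5 ]
  [ 0     1     1 ]
  [ 0     0     0 ]
Add 3/5 times ρ2 to ρ1.
  [ 1  0  -1/5 ]
  [ 0  1     1 ]
  [ 0  0     0 ]

1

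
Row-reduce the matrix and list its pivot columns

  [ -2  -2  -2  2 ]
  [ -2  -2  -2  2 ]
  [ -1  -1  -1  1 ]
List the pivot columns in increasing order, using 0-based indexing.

Multiply R1 by -1/2.
  [  1   1   1  -1 ]
  [ -2  -2  -2   2 ]
  [ -1  -1  -1   1 ]
Add 2 times R1 to R2.
  [  1   1   1  -1 ]
  [  0   0   0   0 ]
  [ -1  -1  -1   1 ]
Add R1 to R3.
  [ 1  1  1  -1 ]
  [ 0  0  0   0 ]
  [ 0  0  0   0 ]
Pivot columns are the columns containing a leading 1.

0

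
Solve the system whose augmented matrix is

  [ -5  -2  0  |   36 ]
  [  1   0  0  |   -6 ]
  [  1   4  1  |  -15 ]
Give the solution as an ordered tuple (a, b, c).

R1 := -1/5·R1
  [ 1  2/5  0  |  -36/5 ]
  [ 1    0  0  |     -6 ]
  [ 1    4  1  |    -15 ]
R2 := R2 − R1
  [ 1   2/5  0  |  -36/5 ]
  [ 0  -2/5  0  |    6/5 ]
  [ 1     4  1  |    -15 ]
R3 := R3 − R1
  [ 1   2/5  0  |  -36/5 ]
  [ 0  -2/5  0  |    6/5 ]
  [ 0  18/5  1  |  -39/5 ]
R2 := -5/2·R2
  [ 1   2/5  0  |  -36/5 ]
  [ 0     1  0  |     -3 ]
  [ 0  18/5  1  |  -39/5 ]
R3 := R3 − 18/5·R2
  [ 1  2/5  0  |  -36/5 ]
  [ 0    1  0  |     -3 ]
  [ 0    0  1  |      3 ]
R1 := R1 − 2/5·R2
  [ 1  0  0  |  -6 ]
  [ 0  1  0  |  -3 ]
  [ 0  0  1  |   3 ]
Reading off the last column: a = -6, b = -3, c = 3.

(-6, -3, 3)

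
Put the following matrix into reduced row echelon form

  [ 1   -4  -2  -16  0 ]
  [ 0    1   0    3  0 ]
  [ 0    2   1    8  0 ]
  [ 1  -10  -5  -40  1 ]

[[1, 0, 0, 0, 0], [0, 1, 0, 3, 0], [0, 0, 1, 2, 0], [0, 0, 0, 0, 1]]

R4 -> R4 − R1
  [ 1  -4  -2  -16  0 ]
  [ 0   1   0    3  0 ]
  [ 0   2   1    8  0 ]
  [ 0  -6  -3  -24  1 ]
R3 -> R3 − 2·R2
  [ 1  -4  -2  -16  0 ]
  [ 0   1   0    3  0 ]
  [ 0   0   1    2  0 ]
  [ 0  -6  -3  -24  1 ]
R4 -> R4 + 6·R2
  [ 1  -4  -2  -16  0 ]
  [ 0   1   0    3  0 ]
  [ 0   0   1    2  0 ]
  [ 0   0  -3   -6  1 ]
R4 -> R4 + 3·R3
  [ 1  -4  -2  -16  0 ]
  [ 0   1   0    3  0 ]
  [ 0   0   1    2  0 ]
  [ 0   0   0    0  1 ]
R1 -> R1 + 2·R3
  [ 1  -4  0  -12  0 ]
  [ 0   1  0    3  0 ]
  [ 0   0  1    2  0 ]
  [ 0   0  0    0  1 ]
R1 -> R1 + 4·R2
  [ 1  0  0  0  0 ]
  [ 0  1  0  3  0 ]
  [ 0  0  1  2  0 ]
  [ 0  0  0  0  1 ]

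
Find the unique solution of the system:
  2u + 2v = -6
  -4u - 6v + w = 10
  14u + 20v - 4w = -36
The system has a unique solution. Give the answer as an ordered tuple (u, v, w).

(-4, 1, 0)

Form the augmented matrix and row-reduce:
  [  2   2   0  |   -6 ]
  [ -4  -6   1  |   10 ]
  [ 14  20  -4  |  -36 ]
r1 := 1/2·r1
  [  1   1   0  |   -3 ]
  [ -4  -6   1  |   10 ]
  [ 14  20  -4  |  -36 ]
r2 := r2 + 4·r1
  [  1   1   0  |   -3 ]
  [  0  -2   1  |   -2 ]
  [ 14  20  -4  |  -36 ]
r3 := r3 − 14·r1
  [ 1   1   0  |  -3 ]
  [ 0  -2   1  |  -2 ]
  [ 0   6  -4  |   6 ]
r2 := -1/2·r2
  [ 1  1     0  |  -3 ]
  [ 0  1  -1/2  |   1 ]
  [ 0  6    -4  |   6 ]
r3 := r3 − 6·r2
  [ 1  1     0  |  -3 ]
  [ 0  1  -1/2  |   1 ]
  [ 0  0    -1  |   0 ]
r3 := -1·r3
  [ 1  1     0  |  -3 ]
  [ 0  1  -1/2  |   1 ]
  [ 0  0     1  |   0 ]
r2 := r2 + 1/2·r3
  [ 1  1  0  |  -3 ]
  [ 0  1  0  |   1 ]
  [ 0  0  1  |   0 ]
r1 := r1 − r2
  [ 1  0  0  |  -4 ]
  [ 0  1  0  |   1 ]
  [ 0  0  1  |   0 ]
Reading off the last column: u = -4, v = 1, w = 0.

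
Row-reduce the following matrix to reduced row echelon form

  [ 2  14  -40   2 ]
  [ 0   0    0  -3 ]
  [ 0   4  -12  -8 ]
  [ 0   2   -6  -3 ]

R1 → 1/2·R1
R2 ↔ R3
R2 → 1/4·R2
R4 → R4 − 2·R2
R3 → -1/3·R3
R4 → R4 − R3
R2 → R2 + 2·R3
R1 → R1 − R3
R1 → R1 − 7·R2

[[1, 0, 1, 0], [0, 1, -3, 0], [0, 0, 0, 1], [0, 0, 0, 0]]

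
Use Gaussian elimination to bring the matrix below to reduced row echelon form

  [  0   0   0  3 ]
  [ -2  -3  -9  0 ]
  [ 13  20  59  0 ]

ρ1 <-> ρ2
  [ -2  -3  -9  0 ]
  [  0   0   0  3 ]
  [ 13  20  59  0 ]
ρ1 ← -1/2·ρ1
  [  1  3/2  9/2  0 ]
  [  0    0    0  3 ]
  [ 13   20   59  0 ]
ρ3 ← ρ3 − 13·ρ1
  [ 1  3/2  9/2  0 ]
  [ 0    0    0  3 ]
  [ 0  1/2  1/2  0 ]
ρ2 <-> ρ3
  [ 1  3/2  9/2  0 ]
  [ 0  1/2  1/2  0 ]
  [ 0    0    0  3 ]
ρ2 ← 2·ρ2
  [ 1  3/2  9/2  0 ]
  [ 0    1    1  0 ]
  [ 0    0    0  3 ]
ρ3 ← 1/3·ρ3
  [ 1  3/2  9/2  0 ]
  [ 0    1    1  0 ]
  [ 0    0    0  1 ]
ρ1 ← ρ1 − 3/2·ρ2
  [ 1  0  3  0 ]
  [ 0  1  1  0 ]
  [ 0  0  0  1 ]

[[1, 0, 3, 0], [0, 1, 1, 0], [0, 0, 0, 1]]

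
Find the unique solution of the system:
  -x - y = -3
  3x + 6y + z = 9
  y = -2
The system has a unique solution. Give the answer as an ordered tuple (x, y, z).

(5, -2, 6)

Form the augmented matrix and row-reduce:
  [ -1  -1  0  |  -3 ]
  [  3   6  1  |   9 ]
  [  0   1  0  |  -2 ]
R1 → -1·R1
  [ 1  1  0  |   3 ]
  [ 3  6  1  |   9 ]
  [ 0  1  0  |  -2 ]
R2 → R2 − 3·R1
  [ 1  1  0  |   3 ]
  [ 0  3  1  |   0 ]
  [ 0  1  0  |  -2 ]
R2 → 1/3·R2
  [ 1  1    0  |   3 ]
  [ 0  1  1/3  |   0 ]
  [ 0  1    0  |  -2 ]
R3 → R3 − R2
  [ 1  1     0  |   3 ]
  [ 0  1   1/3  |   0 ]
  [ 0  0  -1/3  |  -2 ]
R3 → -3·R3
  [ 1  1    0  |  3 ]
  [ 0  1  1/3  |  0 ]
  [ 0  0    1  |  6 ]
R2 → R2 − 1/3·R3
  [ 1  1  0  |   3 ]
  [ 0  1  0  |  -2 ]
  [ 0  0  1  |   6 ]
R1 → R1 − R2
  [ 1  0  0  |   5 ]
  [ 0  1  0  |  -2 ]
  [ 0  0  1  |   6 ]
Reading off the last column: x = 5, y = -2, z = 6.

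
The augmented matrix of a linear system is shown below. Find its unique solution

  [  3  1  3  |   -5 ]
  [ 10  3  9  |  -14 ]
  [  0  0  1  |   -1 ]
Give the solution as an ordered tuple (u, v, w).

R1 -> 1/3·R1
  [  1  1/3  1  |  -5/3 ]
  [ 10    3  9  |   -14 ]
  [  0    0  1  |    -1 ]
R2 -> R2 − 10·R1
  [ 1   1/3   1  |  -5/3 ]
  [ 0  -1/3  -1  |   8/3 ]
  [ 0     0   1  |    -1 ]
R2 -> -3·R2
  [ 1  1/3  1  |  -5/3 ]
  [ 0    1  3  |    -8 ]
  [ 0    0  1  |    -1 ]
R2 -> R2 − 3·R3
  [ 1  1/3  1  |  -5/3 ]
  [ 0    1  0  |    -5 ]
  [ 0    0  1  |    -1 ]
R1 -> R1 − R3
  [ 1  1/3  0  |  -2/3 ]
  [ 0    1  0  |    -5 ]
  [ 0    0  1  |    -1 ]
R1 -> R1 − 1/3·R2
  [ 1  0  0  |   1 ]
  [ 0  1  0  |  -5 ]
  [ 0  0  1  |  -1 ]
Reading off the last column: u = 1, v = -5, w = -1.

(1, -5, -1)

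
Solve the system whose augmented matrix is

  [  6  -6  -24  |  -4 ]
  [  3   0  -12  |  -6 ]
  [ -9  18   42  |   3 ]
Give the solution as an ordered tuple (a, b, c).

R1 := 1/6·R1
  [  1  -1   -4  |  -2/3 ]
  [  3   0  -12  |    -6 ]
  [ -9  18   42  |     3 ]
R2 := R2 − 3·R1
  [  1  -1  -4  |  -2/3 ]
  [  0   3   0  |    -4 ]
  [ -9  18  42  |     3 ]
R3 := R3 + 9·R1
  [ 1  -1  -4  |  -2/3 ]
  [ 0   3   0  |    -4 ]
  [ 0   9   6  |    -3 ]
R2 := 1/3·R2
  [ 1  -1  -4  |  -2/3 ]
  [ 0   1   0  |  -4/3 ]
  [ 0   9   6  |    -3 ]
R3 := R3 − 9·R2
  [ 1  -1  -4  |  -2/3 ]
  [ 0   1   0  |  -4/3 ]
  [ 0   0   6  |     9 ]
R3 := 1/6·R3
  [ 1  -1  -4  |  -2/3 ]
  [ 0   1   0  |  -4/3 ]
  [ 0   0   1  |   3/2 ]
R1 := R1 + 4·R3
  [ 1  -1  0  |  16/3 ]
  [ 0   1  0  |  -4/3 ]
  [ 0   0  1  |   3/2 ]
R1 := R1 + R2
  [ 1  0  0  |     4 ]
  [ 0  1  0  |  -4/3 ]
  [ 0  0  1  |   3/2 ]
Reading off the last column: a = 4, b = -4/3, c = 3/2.

(4, -4/3, 3/2)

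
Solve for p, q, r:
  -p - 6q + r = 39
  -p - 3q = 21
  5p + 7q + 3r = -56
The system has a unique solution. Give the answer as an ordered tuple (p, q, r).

(-6, -5, 3)

Form the augmented matrix and row-reduce:
  [ -1  -6  1  |   39 ]
  [ -1  -3  0  |   21 ]
  [  5   7  3  |  -56 ]
Multiply r1 by -1.
Add r1 to r2.
Subtract 5 times r1 from r3.
Multiply r2 by 1/3.
Add 23 times r2 to r3.
Multiply r3 by 3.
Add 1/3 times r3 to r2.
Add r3 to r1.
Subtract 6 times r2 from r1.
Reading off the last column: p = -6, q = -5, r = 3.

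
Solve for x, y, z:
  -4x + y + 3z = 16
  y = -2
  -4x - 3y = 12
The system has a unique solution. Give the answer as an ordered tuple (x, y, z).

(-3/2, -2, 4)

Form the augmented matrix and row-reduce:
  [ -4   1  3  |  16 ]
  [  0   1  0  |  -2 ]
  [ -4  -3  0  |  12 ]
R1 ← -1/4·R1
R3 ← R3 + 4·R1
R3 ← R3 + 4·R2
R3 ← -1/3·R3
R1 ← R1 + 3/4·R3
R1 ← R1 + 1/4·R2
Reading off the last column: x = -3/2, y = -2, z = 4.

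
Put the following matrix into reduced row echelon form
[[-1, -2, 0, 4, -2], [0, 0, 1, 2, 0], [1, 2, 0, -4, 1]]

[[1, 2, 0, -4, 0], [0, 0, 1, 2, 0], [0, 0, 0, 0, 1]]

ρ1 -> -1·ρ1
  [ 1  2  0  -4  2 ]
  [ 0  0  1   2  0 ]
  [ 1  2  0  -4  1 ]
ρ3 -> ρ3 − ρ1
  [ 1  2  0  -4   2 ]
  [ 0  0  1   2   0 ]
  [ 0  0  0   0  -1 ]
ρ3 -> -1·ρ3
  [ 1  2  0  -4  2 ]
  [ 0  0  1   2  0 ]
  [ 0  0  0   0  1 ]
ρ1 -> ρ1 − 2·ρ3
  [ 1  2  0  -4  0 ]
  [ 0  0  1   2  0 ]
  [ 0  0  0   0  1 ]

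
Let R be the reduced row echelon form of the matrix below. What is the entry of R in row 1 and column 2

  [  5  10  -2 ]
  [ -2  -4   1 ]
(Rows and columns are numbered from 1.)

Multiply r1 by 1/5.
  [  1   2  -2/5 ]
  [ -2  -4     1 ]
Add 2 times r1 to r2.
  [ 1  2  -2/5 ]
  [ 0  0   1/5 ]
Multiply r2 by 5.
  [ 1  2  -2/5 ]
  [ 0  0     1 ]
Add 2/5 times r2 to r1.
  [ 1  2  0 ]
  [ 0  0  1 ]

2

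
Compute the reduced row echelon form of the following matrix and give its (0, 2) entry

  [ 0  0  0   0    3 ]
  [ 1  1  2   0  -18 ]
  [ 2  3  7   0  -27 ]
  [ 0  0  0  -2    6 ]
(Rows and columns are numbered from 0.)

r1 ↔ r2
  [ 1  1  2   0  -18 ]
  [ 0  0  0   0    3 ]
  [ 2  3  7   0  -27 ]
  [ 0  0  0  -2    6 ]
r3 → r3 − 2·r1
  [ 1  1  2   0  -18 ]
  [ 0  0  0   0    3 ]
  [ 0  1  3   0    9 ]
  [ 0  0  0  -2    6 ]
r2 ↔ r3
  [ 1  1  2   0  -18 ]
  [ 0  1  3   0    9 ]
  [ 0  0  0   0    3 ]
  [ 0  0  0  -2    6 ]
r3 ↔ r4
  [ 1  1  2   0  -18 ]
  [ 0  1  3   0    9 ]
  [ 0  0  0  -2    6 ]
  [ 0  0  0   0    3 ]
r3 → -1/2·r3
  [ 1  1  2  0  -18 ]
  [ 0  1  3  0    9 ]
  [ 0  0  0  1   -3 ]
  [ 0  0  0  0    3 ]
r4 → 1/3·r4
  [ 1  1  2  0  -18 ]
  [ 0  1  3  0    9 ]
  [ 0  0  0  1   -3 ]
  [ 0  0  0  0    1 ]
r3 → r3 + 3·r4
  [ 1  1  2  0  -18 ]
  [ 0  1  3  0    9 ]
  [ 0  0  0  1    0 ]
  [ 0  0  0  0    1 ]
r2 → r2 − 9·r4
  [ 1  1  2  0  -18 ]
  [ 0  1  3  0    0 ]
  [ 0  0  0  1    0 ]
  [ 0  0  0  0    1 ]
r1 → r1 + 18·r4
  [ 1  1  2  0  0 ]
  [ 0  1  3  0  0 ]
  [ 0  0  0  1  0 ]
  [ 0  0  0  0  1 ]
r1 → r1 − r2
  [ 1  0  -1  0  0 ]
  [ 0  1   3  0  0 ]
  [ 0  0   0  1  0 ]
  [ 0  0   0  0  1 ]

-1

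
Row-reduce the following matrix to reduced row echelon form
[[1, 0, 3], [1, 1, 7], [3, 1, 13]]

[[1, 0, 3], [0, 1, 4], [0, 0, 0]]

Subtract R1 from R2.
  [ 1  0   3 ]
  [ 0  1   4 ]
  [ 3  1  13 ]
Subtract 3 times R1 from R3.
  [ 1  0  3 ]
  [ 0  1  4 ]
  [ 0  1  4 ]
Subtract R2 from R3.
  [ 1  0  3 ]
  [ 0  1  4 ]
  [ 0  0  0 ]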